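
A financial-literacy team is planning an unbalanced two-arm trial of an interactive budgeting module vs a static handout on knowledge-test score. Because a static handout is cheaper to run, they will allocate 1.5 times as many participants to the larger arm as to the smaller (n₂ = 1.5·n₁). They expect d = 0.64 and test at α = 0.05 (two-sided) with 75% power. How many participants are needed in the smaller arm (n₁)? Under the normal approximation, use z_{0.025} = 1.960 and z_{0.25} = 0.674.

n₁ = 29

With allocation ratio k = n₂/n₁ = 1.5, Var(x̄₁−x̄₂) = σ²(1/n₁ + 1/(k·n₁)) = σ²·(k+1)/(k·n₁).
So n₁ = (1 + 1/k)·((z_{α/2} + z_β)/d)² = 1.667 × (2.634/0.64)².
n₁ = 1.667 × 16.94 = 28.2.
Round up: n₁ = 29, giving n₂ = ⌈1.5 × 29⌉ = ⌈43.5⌉ = 44.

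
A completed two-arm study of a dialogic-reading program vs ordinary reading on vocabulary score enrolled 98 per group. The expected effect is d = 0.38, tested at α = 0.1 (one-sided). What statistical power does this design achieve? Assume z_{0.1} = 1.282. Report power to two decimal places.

For two equal groups, power = Φ(d·√(n/2) − z_{α}).
d·√(n/2) = 0.38 × √(98/2) = 0.38 × 7.000 = 2.660.
z_β = 2.660 − 1.282 = 1.378.
Power = Φ(1.378) = 0.916.

power ≈ 0.92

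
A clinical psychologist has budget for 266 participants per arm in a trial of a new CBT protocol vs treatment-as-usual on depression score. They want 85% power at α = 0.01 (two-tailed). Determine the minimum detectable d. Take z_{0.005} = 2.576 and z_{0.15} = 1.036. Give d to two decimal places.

For two independent groups of n = 266 each: d_min = (z_{α/2} + z_β)·√(2/n).
z-sum = 2.576 + 1.036 = 3.612.
d_min = 3.612 × √(2/266) = 3.612 × 0.0867 = 0.313.

d_min ≈ 0.31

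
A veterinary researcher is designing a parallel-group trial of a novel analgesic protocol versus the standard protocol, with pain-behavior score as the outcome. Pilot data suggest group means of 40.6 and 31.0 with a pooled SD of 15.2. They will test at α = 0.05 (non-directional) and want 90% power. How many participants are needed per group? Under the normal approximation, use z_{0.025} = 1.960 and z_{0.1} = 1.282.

n = 53 per group

Cohen's d = |M₁ − M₂| / SD_pooled = |40.6 − 31.0| / 15.2 = 9.6 / 15.2 = 0.632.
For two independent groups with equal n: n = 2·((z_{α/2} + z_β) / d)².
z_{α/2} + z_β = 1.960 + 1.282 = 3.242.
n = 2 × (3.242 / 0.632)² = 2 × 5.130² = 2 × 26.31 = 52.6.
Round up to the next whole participant.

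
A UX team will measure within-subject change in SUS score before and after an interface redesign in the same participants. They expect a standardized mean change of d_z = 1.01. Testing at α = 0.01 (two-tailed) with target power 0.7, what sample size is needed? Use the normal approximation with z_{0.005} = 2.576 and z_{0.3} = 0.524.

For a paired (one-sample on differences) test: n = ((z_{α/2} + z_β) / d)².
z_{α/2} + z_β = 2.576 + 0.524 = 3.100.
n = (3.100 / 1.01)² = 3.069² = 9.42.
Round up.

n = 10 pairs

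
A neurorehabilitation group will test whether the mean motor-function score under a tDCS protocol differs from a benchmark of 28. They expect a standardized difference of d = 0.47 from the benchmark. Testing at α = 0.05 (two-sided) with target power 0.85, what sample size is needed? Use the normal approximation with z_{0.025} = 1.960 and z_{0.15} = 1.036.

For a one-sample test: n = ((z_{α/2} + z_β) / d)².
z_{α/2} + z_β = 1.960 + 1.036 = 2.996.
n = (2.996 / 0.47)² = 6.374² = 40.63.
Round up.

n = 41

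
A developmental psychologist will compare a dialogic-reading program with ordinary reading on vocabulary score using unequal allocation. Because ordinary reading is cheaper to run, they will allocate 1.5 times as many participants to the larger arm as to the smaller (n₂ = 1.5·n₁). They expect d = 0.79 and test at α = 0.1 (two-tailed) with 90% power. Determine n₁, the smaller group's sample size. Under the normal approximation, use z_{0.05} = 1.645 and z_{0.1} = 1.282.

n₁ = 23

With allocation ratio k = n₂/n₁ = 1.5, Var(x̄₁−x̄₂) = σ²(1/n₁ + 1/(k·n₁)) = σ²·(k+1)/(k·n₁).
So n₁ = (1 + 1/k)·((z_{α/2} + z_β)/d)² = 1.667 × (2.927/0.79)².
n₁ = 1.667 × 13.73 = 22.9.
Round up: n₁ = 23, giving n₂ = ⌈1.5 × 23⌉ = ⌈34.5⌉ = 35.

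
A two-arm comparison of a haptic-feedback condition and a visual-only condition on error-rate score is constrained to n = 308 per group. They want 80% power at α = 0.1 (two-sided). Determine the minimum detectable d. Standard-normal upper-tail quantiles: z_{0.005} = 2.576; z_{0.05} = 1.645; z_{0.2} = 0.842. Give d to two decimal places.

d_min ≈ 0.20

For two independent groups of n = 308 each: d_min = (z_{α/2} + z_β)·√(2/n).
z-sum = 1.645 + 0.842 = 2.487.
d_min = 2.487 × √(2/308) = 2.487 × 0.0806 = 0.200.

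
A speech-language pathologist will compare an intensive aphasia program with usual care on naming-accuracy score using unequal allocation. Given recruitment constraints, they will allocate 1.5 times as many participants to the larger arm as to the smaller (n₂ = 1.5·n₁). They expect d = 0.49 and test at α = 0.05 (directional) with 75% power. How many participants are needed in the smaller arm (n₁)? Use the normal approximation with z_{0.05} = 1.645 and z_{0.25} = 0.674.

With allocation ratio k = n₂/n₁ = 1.5, Var(x̄₁−x̄₂) = σ²(1/n₁ + 1/(k·n₁)) = σ²·(k+1)/(k·n₁).
So n₁ = (1 + 1/k)·((z_{α} + z_β)/d)² = 1.667 × (2.319/0.49)².
n₁ = 1.667 × 22.40 = 37.3.
Round up: n₁ = 38, giving n₂ = 1.5 × 38 = 57.

n₁ = 38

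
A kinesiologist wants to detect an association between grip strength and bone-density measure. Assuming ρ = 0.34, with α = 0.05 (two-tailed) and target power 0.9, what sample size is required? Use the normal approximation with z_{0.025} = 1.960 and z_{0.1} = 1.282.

Fisher's z: C = ½·ln((1+r)/(1−r)) = ½·ln(2.0303) = 0.3541.
n = ((z_{α/2} + z_β)/C)² + 3.
(1.960 + 1.282) / 0.3541 = 3.242 / 0.3541 = 9.156.
n = 9.156² + 3 = 83.83 + 3 = 86.8.
Round up.

n = 87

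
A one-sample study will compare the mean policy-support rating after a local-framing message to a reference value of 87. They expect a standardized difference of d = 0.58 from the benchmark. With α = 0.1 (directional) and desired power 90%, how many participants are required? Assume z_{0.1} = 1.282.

For a one-sample test: n = ((z_{α} + z_β) / d)².
z_{α} + z_β = 1.282 + 1.282 = 2.564.
n = (2.564 / 0.58)² = 4.421² = 19.54.
Round up.

n = 20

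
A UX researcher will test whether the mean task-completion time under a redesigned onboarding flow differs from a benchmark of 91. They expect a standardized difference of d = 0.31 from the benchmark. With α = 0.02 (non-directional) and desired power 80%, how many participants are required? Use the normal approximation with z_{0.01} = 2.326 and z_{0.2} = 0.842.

For a one-sample test: n = ((z_{α/2} + z_β) / d)².
z_{α/2} + z_β = 2.326 + 0.842 = 3.168.
n = (3.168 / 0.31)² = 10.219² = 104.44.
Round up.

n = 105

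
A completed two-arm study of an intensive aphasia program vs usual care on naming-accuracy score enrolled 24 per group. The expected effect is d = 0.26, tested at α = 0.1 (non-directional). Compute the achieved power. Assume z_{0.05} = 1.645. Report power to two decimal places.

For two equal groups, power = Φ(d·√(n/2) − z_{α/2}).
d·√(n/2) = 0.26 × √(24/2) = 0.26 × 3.464 = 0.901.
z_β = 0.901 − 1.645 = -0.744.
Power = Φ(-0.744) = 0.228.

power ≈ 0.23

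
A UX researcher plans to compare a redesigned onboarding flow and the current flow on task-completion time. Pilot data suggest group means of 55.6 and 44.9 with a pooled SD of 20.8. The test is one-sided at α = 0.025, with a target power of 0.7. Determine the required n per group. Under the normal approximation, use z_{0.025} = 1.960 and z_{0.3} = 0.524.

Cohen's d = |M₁ − M₂| / SD_pooled = |55.6 − 44.9| / 20.8 = 10.7 / 20.8 = 0.514.
For two independent groups with equal n: n = 2·((z_{α} + z_β) / d)².
z_{α} + z_β = 1.960 + 0.524 = 2.484.
n = 2 × (2.484 / 0.514)² = 2 × 4.833² = 2 × 23.35 = 46.7.
Round up to the next whole participant.

n = 47 per group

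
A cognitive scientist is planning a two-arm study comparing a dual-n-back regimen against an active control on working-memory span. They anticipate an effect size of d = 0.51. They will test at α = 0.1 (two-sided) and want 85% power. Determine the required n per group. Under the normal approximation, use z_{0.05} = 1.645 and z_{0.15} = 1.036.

For two independent groups with equal n: n = 2·((z_{α/2} + z_β) / d)².
z_{α/2} + z_β = 1.645 + 1.036 = 2.681.
n = 2 × (2.681 / 0.51)² = 2 × 5.257² = 2 × 27.63 = 55.3.
Round up to the next whole participant.

n = 56 per group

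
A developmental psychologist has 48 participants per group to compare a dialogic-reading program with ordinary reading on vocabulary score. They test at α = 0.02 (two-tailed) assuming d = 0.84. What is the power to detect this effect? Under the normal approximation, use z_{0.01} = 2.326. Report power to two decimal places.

For two equal groups, power = Φ(d·√(n/2) − z_{α/2}).
d·√(n/2) = 0.84 × √(48/2) = 0.84 × 4.899 = 4.115.
z_β = 4.115 − 2.326 = 1.789.
Power = Φ(1.789) = 0.963.

power ≈ 0.96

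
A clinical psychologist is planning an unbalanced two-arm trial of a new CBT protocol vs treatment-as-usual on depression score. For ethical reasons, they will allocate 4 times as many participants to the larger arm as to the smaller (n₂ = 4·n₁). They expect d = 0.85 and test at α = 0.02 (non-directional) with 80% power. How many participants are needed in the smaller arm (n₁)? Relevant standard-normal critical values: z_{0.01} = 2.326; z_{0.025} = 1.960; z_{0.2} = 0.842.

With allocation ratio k = n₂/n₁ = 4, Var(x̄₁−x̄₂) = σ²(1/n₁ + 1/(k·n₁)) = σ²·(k+1)/(k·n₁).
So n₁ = (1 + 1/k)·((z_{α/2} + z_β)/d)² = 1.250 × (3.168/0.85)².
n₁ = 1.250 × 13.89 = 17.4.
Round up: n₁ = 18, giving n₂ = 4 × 18 = 72.

n₁ = 18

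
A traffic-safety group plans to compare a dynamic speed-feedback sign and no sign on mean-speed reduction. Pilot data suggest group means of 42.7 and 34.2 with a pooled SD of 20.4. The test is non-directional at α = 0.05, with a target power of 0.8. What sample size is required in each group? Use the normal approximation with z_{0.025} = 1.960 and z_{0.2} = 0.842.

Cohen's d = |M₁ − M₂| / SD_pooled = |42.7 − 34.2| / 20.4 = 8.5 / 20.4 = 0.417.
For two independent groups with equal n: n = 2·((z_{α/2} + z_β) / d)².
z_{α/2} + z_β = 1.960 + 0.842 = 2.802.
n = 2 × (2.802 / 0.417)² = 2 × 6.719² = 2 × 45.15 = 90.3.
Round up to the next whole participant.

n = 91 per group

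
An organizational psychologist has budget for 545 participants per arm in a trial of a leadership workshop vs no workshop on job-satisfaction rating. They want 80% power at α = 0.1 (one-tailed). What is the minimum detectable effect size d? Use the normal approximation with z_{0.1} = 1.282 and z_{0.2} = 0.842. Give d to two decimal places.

d_min ≈ 0.13

For two independent groups of n = 545 each: d_min = (z_{α} + z_β)·√(2/n).
z-sum = 1.282 + 0.842 = 2.124.
d_min = 2.124 × √(2/545) = 2.124 × 0.0606 = 0.129.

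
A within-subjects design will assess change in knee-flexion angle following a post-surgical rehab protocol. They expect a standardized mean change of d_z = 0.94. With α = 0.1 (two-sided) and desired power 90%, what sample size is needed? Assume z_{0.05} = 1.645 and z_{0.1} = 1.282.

For a paired (one-sample on differences) test: n = ((z_{α/2} + z_β) / d)².
z_{α/2} + z_β = 1.645 + 1.282 = 2.927.
n = (2.927 / 0.94)² = 3.114² = 9.70.
Round up.

n = 10 pairs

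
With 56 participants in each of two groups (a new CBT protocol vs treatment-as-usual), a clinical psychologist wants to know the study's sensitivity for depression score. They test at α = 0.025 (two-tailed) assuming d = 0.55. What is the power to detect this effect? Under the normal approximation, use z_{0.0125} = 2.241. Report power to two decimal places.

For two equal groups, power = Φ(d·√(n/2) − z_{α/2}).
d·√(n/2) = 0.55 × √(56/2) = 0.55 × 5.292 = 2.910.
z_β = 2.910 − 2.241 = 0.669.
Power = Φ(0.669) = 0.748.

power ≈ 0.75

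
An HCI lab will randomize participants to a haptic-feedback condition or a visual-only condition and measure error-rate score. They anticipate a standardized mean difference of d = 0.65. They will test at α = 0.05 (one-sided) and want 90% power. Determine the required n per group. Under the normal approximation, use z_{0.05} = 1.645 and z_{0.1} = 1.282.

For two independent groups with equal n: n = 2·((z_{α} + z_β) / d)².
z_{α} + z_β = 1.645 + 1.282 = 2.927.
n = 2 × (2.927 / 0.65)² = 2 × 4.503² = 2 × 20.28 = 40.6.
Round up to the next whole participant.

n = 41 per group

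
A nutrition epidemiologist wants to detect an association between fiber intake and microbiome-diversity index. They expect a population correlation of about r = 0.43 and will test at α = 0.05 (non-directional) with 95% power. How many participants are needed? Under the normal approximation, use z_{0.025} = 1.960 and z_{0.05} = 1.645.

Fisher's z: C = ½·ln((1+r)/(1−r)) = ½·ln(2.5088) = 0.4599.
n = ((z_{α/2} + z_β)/C)² + 3.
(1.960 + 1.645) / 0.4599 = 3.605 / 0.4599 = 7.839.
n = 7.839² + 3 = 61.44 + 3 = 64.4.
Round up.

n = 65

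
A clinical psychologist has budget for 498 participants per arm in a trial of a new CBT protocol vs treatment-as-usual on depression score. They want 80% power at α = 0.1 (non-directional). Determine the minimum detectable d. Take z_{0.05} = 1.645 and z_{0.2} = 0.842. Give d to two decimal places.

d_min ≈ 0.16

For two independent groups of n = 498 each: d_min = (z_{α/2} + z_β)·√(2/n).
z-sum = 1.645 + 0.842 = 2.487.
d_min = 2.487 × √(2/498) = 2.487 × 0.0634 = 0.158.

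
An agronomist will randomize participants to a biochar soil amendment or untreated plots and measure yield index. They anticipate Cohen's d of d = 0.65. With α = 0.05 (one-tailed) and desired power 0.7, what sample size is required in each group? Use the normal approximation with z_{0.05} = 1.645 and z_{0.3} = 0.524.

For two independent groups with equal n: n = 2·((z_{α} + z_β) / d)².
z_{α} + z_β = 1.645 + 0.524 = 2.169.
n = 2 × (2.169 / 0.65)² = 2 × 3.337² = 2 × 11.14 = 22.3.
Round up to the next whole participant.

n = 23 per group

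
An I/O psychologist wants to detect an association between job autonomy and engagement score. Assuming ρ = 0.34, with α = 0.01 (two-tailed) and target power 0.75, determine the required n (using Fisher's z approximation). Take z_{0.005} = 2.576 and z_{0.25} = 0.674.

n = 88

Fisher's z: C = ½·ln((1+r)/(1−r)) = ½·ln(2.0303) = 0.3541.
n = ((z_{α/2} + z_β)/C)² + 3.
(2.576 + 0.674) / 0.3541 = 3.250 / 0.3541 = 9.178.
n = 9.178² + 3 = 84.24 + 3 = 87.2.
Round up.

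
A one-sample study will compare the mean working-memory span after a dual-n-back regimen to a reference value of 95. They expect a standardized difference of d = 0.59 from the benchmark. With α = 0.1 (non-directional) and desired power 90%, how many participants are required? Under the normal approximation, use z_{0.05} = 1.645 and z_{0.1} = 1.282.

n = 25

For a one-sample test: n = ((z_{α/2} + z_β) / d)².
z_{α/2} + z_β = 1.645 + 1.282 = 2.927.
n = (2.927 / 0.59)² = 4.961² = 24.61.
Round up.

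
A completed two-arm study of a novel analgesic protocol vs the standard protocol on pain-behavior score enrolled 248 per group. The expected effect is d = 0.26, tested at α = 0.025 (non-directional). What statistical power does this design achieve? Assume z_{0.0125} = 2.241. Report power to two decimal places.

For two equal groups, power = Φ(d·√(n/2) − z_{α/2}).
d·√(n/2) = 0.26 × √(248/2) = 0.26 × 11.136 = 2.895.
z_β = 2.895 − 2.241 = 0.654.
Power = Φ(0.654) = 0.744.

power ≈ 0.74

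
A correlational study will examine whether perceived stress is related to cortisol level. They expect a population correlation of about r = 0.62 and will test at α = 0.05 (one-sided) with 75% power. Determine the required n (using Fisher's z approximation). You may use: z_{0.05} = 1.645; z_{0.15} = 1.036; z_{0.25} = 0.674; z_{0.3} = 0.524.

Fisher's z: C = ½·ln((1+r)/(1−r)) = ½·ln(4.2632) = 0.7250.
n = ((z_{α} + z_β)/C)² + 3.
(1.645 + 0.674) / 0.7250 = 2.319 / 0.7250 = 3.199.
n = 3.199² + 3 = 10.23 + 3 = 13.2.
Round up.

n = 14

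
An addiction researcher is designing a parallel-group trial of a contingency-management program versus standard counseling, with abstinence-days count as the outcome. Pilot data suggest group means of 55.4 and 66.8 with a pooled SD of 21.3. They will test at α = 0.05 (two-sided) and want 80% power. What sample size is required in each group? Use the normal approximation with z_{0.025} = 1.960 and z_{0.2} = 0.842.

n = 55 per group

Cohen's d = |M₁ − M₂| / SD_pooled = |55.4 − 66.8| / 21.3 = 11.4 / 21.3 = 0.535.
For two independent groups with equal n: n = 2·((z_{α/2} + z_β) / d)².
z_{α/2} + z_β = 1.960 + 0.842 = 2.802.
n = 2 × (2.802 / 0.535)² = 2 × 5.237² = 2 × 27.43 = 54.9.
Round up to the next whole participant.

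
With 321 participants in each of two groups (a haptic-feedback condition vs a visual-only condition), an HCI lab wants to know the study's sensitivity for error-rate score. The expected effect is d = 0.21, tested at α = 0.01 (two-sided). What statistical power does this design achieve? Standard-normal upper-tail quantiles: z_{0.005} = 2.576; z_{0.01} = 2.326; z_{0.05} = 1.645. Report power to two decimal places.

For two equal groups, power = Φ(d·√(n/2) − z_{α/2}).
d·√(n/2) = 0.21 × √(321/2) = 0.21 × 12.669 = 2.660.
z_β = 2.660 − 2.576 = 0.084.
Power = Φ(0.084) = 0.534.

power ≈ 0.53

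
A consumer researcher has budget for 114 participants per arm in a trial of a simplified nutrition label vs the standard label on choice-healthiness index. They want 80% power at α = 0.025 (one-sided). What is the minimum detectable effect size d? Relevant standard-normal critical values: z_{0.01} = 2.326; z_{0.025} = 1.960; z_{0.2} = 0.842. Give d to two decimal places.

d_min ≈ 0.37

For two independent groups of n = 114 each: d_min = (z_{α} + z_β)·√(2/n).
z-sum = 1.960 + 0.842 = 2.802.
d_min = 2.802 × √(2/114) = 2.802 × 0.1325 = 0.371.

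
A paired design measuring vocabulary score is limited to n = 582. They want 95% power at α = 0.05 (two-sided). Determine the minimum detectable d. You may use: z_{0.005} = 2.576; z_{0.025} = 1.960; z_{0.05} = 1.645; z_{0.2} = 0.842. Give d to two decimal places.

d_min ≈ 0.15

For a single sample (or paired design) of n = 582: d_min = (z_{α/2} + z_β)/√n.
z-sum = 1.960 + 1.645 = 3.605.
d_min = 3.605 / √582 = 3.605 / 24.125 = 0.149.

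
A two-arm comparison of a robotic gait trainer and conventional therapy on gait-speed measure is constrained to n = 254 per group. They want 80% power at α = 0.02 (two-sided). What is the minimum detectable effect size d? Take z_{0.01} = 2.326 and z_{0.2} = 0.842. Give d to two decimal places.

d_min ≈ 0.28

For two independent groups of n = 254 each: d_min = (z_{α/2} + z_β)·√(2/n).
z-sum = 2.326 + 0.842 = 3.168.
d_min = 3.168 × √(2/254) = 3.168 × 0.0887 = 0.281.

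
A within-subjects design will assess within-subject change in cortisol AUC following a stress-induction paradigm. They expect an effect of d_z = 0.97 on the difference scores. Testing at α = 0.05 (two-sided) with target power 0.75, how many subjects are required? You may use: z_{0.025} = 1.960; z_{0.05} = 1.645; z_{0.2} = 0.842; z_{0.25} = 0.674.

For a paired (one-sample on differences) test: n = ((z_{α/2} + z_β) / d)².
z_{α/2} + z_β = 1.960 + 0.674 = 2.634.
n = (2.634 / 0.97)² = 2.715² = 7.37.
Round up.

n = 8 pairs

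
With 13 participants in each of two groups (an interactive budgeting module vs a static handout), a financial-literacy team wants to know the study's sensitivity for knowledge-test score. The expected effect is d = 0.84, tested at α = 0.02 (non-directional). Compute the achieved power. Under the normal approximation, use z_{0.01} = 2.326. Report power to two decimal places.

For two equal groups, power = Φ(d·√(n/2) − z_{α/2}).
d·√(n/2) = 0.84 × √(13/2) = 0.84 × 2.550 = 2.142.
z_β = 2.142 − 2.326 = -0.184.
Power = Φ(-0.184) = 0.427.

power ≈ 0.43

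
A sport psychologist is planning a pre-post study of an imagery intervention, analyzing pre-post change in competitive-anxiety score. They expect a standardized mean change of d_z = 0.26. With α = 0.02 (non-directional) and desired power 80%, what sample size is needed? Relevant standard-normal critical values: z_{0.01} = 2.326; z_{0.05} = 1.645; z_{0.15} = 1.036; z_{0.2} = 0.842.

n = 149 pairs

For a paired (one-sample on differences) test: n = ((z_{α/2} + z_β) / d)².
z_{α/2} + z_β = 2.326 + 0.842 = 3.168.
n = (3.168 / 0.26)² = 12.185² = 148.46.
Round up.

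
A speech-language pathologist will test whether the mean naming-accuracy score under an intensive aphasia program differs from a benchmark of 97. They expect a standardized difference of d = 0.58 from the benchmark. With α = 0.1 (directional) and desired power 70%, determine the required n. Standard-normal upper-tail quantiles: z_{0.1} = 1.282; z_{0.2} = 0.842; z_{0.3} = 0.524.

For a one-sample test: n = ((z_{α} + z_β) / d)².
z_{α} + z_β = 1.282 + 0.524 = 1.806.
n = (1.806 / 0.58)² = 3.114² = 9.70.
Round up.

n = 10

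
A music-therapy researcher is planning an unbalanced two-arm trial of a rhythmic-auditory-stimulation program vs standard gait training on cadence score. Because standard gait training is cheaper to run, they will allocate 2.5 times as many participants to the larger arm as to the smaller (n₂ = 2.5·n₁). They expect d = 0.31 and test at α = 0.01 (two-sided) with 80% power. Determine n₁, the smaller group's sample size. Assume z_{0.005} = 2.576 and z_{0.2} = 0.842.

n₁ = 171

With allocation ratio k = n₂/n₁ = 2.5, Var(x̄₁−x̄₂) = σ²(1/n₁ + 1/(k·n₁)) = σ²·(k+1)/(k·n₁).
So n₁ = (1 + 1/k)·((z_{α/2} + z_β)/d)² = 1.400 × (3.418/0.31)².
n₁ = 1.400 × 121.57 = 170.2.
Round up: n₁ = 171, giving n₂ = ⌈2.5 × 171⌉ = ⌈427.5⌉ = 428.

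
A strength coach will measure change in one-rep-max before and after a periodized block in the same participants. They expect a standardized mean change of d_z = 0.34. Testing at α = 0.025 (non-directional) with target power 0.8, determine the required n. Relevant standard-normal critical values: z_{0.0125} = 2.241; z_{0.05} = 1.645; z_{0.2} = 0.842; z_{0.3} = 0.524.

n = 83 pairs

For a paired (one-sample on differences) test: n = ((z_{α/2} + z_β) / d)².
z_{α/2} + z_β = 2.241 + 0.842 = 3.083.
n = (3.083 / 0.34)² = 9.068² = 82.22.
Round up.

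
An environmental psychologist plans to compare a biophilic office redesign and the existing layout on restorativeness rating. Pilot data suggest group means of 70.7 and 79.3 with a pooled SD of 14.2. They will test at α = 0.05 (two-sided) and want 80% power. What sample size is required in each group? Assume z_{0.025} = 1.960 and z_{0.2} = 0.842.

n = 43 per group

Cohen's d = |M₁ − M₂| / SD_pooled = |70.7 − 79.3| / 14.2 = 8.6 / 14.2 = 0.606.
For two independent groups with equal n: n = 2·((z_{α/2} + z_β) / d)².
z_{α/2} + z_β = 1.960 + 0.842 = 2.802.
n = 2 × (2.802 / 0.606)² = 2 × 4.624² = 2 × 21.38 = 42.8.
Round up to the next whole participant.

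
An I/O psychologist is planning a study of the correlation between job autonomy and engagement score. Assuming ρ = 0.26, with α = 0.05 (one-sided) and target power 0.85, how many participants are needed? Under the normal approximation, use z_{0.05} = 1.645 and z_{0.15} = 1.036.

Fisher's z: C = ½·ln((1+r)/(1−r)) = ½·ln(1.7027) = 0.2661.
n = ((z_{α} + z_β)/C)² + 3.
(1.645 + 1.036) / 0.2661 = 2.681 / 0.2661 = 10.075.
n = 10.075² + 3 = 101.51 + 3 = 104.5.
Round up.

n = 105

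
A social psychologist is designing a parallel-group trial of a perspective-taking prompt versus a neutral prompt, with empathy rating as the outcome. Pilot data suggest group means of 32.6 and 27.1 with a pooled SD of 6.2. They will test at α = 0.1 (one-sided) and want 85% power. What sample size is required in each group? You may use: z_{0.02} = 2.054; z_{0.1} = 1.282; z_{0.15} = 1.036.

Cohen's d = |M₁ − M₂| / SD_pooled = |32.6 − 27.1| / 6.2 = 5.5 / 6.2 = 0.887.
For two independent groups with equal n: n = 2·((z_{α} + z_β) / d)².
z_{α} + z_β = 1.282 + 1.036 = 2.318.
n = 2 × (2.318 / 0.887)² = 2 × 2.613² = 2 × 6.83 = 13.7.
Round up to the next whole participant.

n = 14 per group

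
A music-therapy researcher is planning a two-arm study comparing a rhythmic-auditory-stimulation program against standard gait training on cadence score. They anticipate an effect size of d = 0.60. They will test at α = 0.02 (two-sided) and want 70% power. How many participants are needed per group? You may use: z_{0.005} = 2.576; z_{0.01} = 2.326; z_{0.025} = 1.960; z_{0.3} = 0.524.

For two independent groups with equal n: n = 2·((z_{α/2} + z_β) / d)².
z_{α/2} + z_β = 2.326 + 0.524 = 2.850.
n = 2 × (2.850 / 0.60)² = 2 × 4.750² = 2 × 22.56 = 45.1.
Round up to the next whole participant.

n = 46 per group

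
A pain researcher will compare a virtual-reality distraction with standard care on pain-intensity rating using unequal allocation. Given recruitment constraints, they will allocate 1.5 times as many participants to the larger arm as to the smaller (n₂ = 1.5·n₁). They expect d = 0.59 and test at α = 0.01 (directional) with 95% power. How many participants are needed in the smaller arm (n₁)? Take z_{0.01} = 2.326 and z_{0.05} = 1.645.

n₁ = 76

With allocation ratio k = n₂/n₁ = 1.5, Var(x̄₁−x̄₂) = σ²(1/n₁ + 1/(k·n₁)) = σ²·(k+1)/(k·n₁).
So n₁ = (1 + 1/k)·((z_{α} + z_β)/d)² = 1.667 × (3.971/0.59)².
n₁ = 1.667 × 45.30 = 75.5.
Round up: n₁ = 76, giving n₂ = 1.5 × 76 = 114.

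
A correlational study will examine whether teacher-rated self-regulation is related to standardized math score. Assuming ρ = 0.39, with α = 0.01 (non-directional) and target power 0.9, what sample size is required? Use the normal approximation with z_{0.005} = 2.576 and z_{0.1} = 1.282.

Fisher's z: C = ½·ln((1+r)/(1−r)) = ½·ln(2.2787) = 0.4118.
n = ((z_{α/2} + z_β)/C)² + 3.
(2.576 + 1.282) / 0.4118 = 3.858 / 0.4118 = 9.369.
n = 9.369² + 3 = 87.77 + 3 = 90.8.
Round up.

n = 91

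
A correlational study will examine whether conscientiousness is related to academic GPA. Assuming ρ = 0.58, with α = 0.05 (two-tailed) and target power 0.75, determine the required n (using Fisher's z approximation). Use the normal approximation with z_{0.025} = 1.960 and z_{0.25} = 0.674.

Fisher's z: C = ½·ln((1+r)/(1−r)) = ½·ln(3.7619) = 0.6625.
n = ((z_{α/2} + z_β)/C)² + 3.
(1.960 + 0.674) / 0.6625 = 2.634 / 0.6625 = 3.976.
n = 3.976² + 3 = 15.81 + 3 = 18.8.
Round up.

n = 19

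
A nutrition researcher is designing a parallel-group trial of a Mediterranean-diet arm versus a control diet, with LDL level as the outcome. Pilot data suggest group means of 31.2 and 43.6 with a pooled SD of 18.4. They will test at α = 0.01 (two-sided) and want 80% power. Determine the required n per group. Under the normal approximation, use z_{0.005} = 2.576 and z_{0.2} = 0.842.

Cohen's d = |M₁ − M₂| / SD_pooled = |31.2 − 43.6| / 18.4 = 12.4 / 18.4 = 0.674.
For two independent groups with equal n: n = 2·((z_{α/2} + z_β) / d)².
z_{α/2} + z_β = 2.576 + 0.842 = 3.418.
n = 2 × (3.418 / 0.674)² = 2 × 5.071² = 2 × 25.72 = 51.4.
Round up to the next whole participant.

n = 52 per group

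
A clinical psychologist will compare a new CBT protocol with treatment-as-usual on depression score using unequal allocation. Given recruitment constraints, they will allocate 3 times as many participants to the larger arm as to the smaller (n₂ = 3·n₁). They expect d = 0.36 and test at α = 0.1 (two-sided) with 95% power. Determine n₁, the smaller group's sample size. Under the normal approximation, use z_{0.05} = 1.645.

n₁ = 112

With allocation ratio k = n₂/n₁ = 3, Var(x̄₁−x̄₂) = σ²(1/n₁ + 1/(k·n₁)) = σ²·(k+1)/(k·n₁).
So n₁ = (1 + 1/k)·((z_{α/2} + z_β)/d)² = 1.333 × (3.290/0.36)².
n₁ = 1.333 × 83.52 = 111.4.
Round up: n₁ = 112, giving n₂ = 3 × 112 = 336.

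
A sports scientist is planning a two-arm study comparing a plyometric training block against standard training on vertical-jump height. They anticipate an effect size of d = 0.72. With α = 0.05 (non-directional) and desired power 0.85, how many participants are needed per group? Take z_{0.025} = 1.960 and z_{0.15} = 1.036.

n = 35 per group

For two independent groups with equal n: n = 2·((z_{α/2} + z_β) / d)².
z_{α/2} + z_β = 1.960 + 1.036 = 2.996.
n = 2 × (2.996 / 0.72)² = 2 × 4.161² = 2 × 17.31 = 34.6.
Round up to the next whole participant.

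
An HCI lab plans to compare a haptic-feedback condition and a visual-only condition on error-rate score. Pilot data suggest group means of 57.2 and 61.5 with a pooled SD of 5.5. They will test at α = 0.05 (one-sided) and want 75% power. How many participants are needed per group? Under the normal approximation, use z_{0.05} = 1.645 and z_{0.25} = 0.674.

n = 18 per group

Cohen's d = |M₁ − M₂| / SD_pooled = |57.2 − 61.5| / 5.5 = 4.3 / 5.5 = 0.782.
For two independent groups with equal n: n = 2·((z_{α} + z_β) / d)².
z_{α} + z_β = 1.645 + 0.674 = 2.319.
n = 2 × (2.319 / 0.782)² = 2 × 2.965² = 2 × 8.79 = 17.6.
Round up to the next whole participant.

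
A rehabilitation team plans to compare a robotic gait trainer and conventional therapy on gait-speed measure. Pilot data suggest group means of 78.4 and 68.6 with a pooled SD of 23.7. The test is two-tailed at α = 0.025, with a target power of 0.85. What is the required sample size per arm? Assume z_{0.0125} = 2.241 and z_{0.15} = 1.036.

n = 126 per group

Cohen's d = |M₁ − M₂| / SD_pooled = |78.4 − 68.6| / 23.7 = 9.8 / 23.7 = 0.414.
For two independent groups with equal n: n = 2·((z_{α/2} + z_β) / d)².
z_{α/2} + z_β = 2.241 + 1.036 = 3.277.
n = 2 × (3.277 / 0.414)² = 2 × 7.915² = 2 × 62.65 = 125.3.
Round up to the next whole participant.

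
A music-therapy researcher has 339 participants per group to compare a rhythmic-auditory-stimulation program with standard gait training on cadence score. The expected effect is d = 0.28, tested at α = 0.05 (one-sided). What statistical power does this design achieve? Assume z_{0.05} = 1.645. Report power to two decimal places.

power ≈ 0.98

For two equal groups, power = Φ(d·√(n/2) − z_{α}).
d·√(n/2) = 0.28 × √(339/2) = 0.28 × 13.019 = 3.645.
z_β = 3.645 − 1.645 = 2.000.
Power = Φ(2.000) = 0.977.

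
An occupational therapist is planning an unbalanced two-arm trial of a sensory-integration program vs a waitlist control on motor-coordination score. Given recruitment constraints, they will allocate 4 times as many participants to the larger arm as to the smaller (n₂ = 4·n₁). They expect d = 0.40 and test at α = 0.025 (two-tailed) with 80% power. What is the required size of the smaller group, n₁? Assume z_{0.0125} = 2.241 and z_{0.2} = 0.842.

With allocation ratio k = n₂/n₁ = 4, Var(x̄₁−x̄₂) = σ²(1/n₁ + 1/(k·n₁)) = σ²·(k+1)/(k·n₁).
So n₁ = (1 + 1/k)·((z_{α/2} + z_β)/d)² = 1.250 × (3.083/0.40)².
n₁ = 1.250 × 59.41 = 74.3.
Round up: n₁ = 75, giving n₂ = 4 × 75 = 300.

n₁ = 75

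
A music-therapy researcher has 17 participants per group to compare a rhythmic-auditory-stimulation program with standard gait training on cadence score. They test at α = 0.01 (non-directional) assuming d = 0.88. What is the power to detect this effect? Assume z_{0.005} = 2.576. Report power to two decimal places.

For two equal groups, power = Φ(d·√(n/2) − z_{α/2}).
d·√(n/2) = 0.88 × √(17/2) = 0.88 × 2.915 = 2.566.
z_β = 2.566 − 2.576 = -0.010.
Power = Φ(-0.010) = 0.496.

power ≈ 0.50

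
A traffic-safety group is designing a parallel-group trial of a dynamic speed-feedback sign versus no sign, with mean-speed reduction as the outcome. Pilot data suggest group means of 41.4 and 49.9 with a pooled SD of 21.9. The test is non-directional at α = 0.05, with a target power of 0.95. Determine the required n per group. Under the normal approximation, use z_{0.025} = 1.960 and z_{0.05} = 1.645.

Cohen's d = |M₁ − M₂| / SD_pooled = |41.4 − 49.9| / 21.9 = 8.5 / 21.9 = 0.388.
For two independent groups with equal n: n = 2·((z_{α/2} + z_β) / d)².
z_{α/2} + z_β = 1.960 + 1.645 = 3.605.
n = 2 × (3.605 / 0.388)² = 2 × 9.291² = 2 × 86.33 = 172.7.
Round up to the next whole participant.

n = 173 per group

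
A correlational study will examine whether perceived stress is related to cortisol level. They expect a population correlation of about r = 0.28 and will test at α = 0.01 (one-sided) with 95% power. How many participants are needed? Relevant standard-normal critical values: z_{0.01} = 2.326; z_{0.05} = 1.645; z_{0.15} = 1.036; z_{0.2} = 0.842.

n = 194

Fisher's z: C = ½·ln((1+r)/(1−r)) = ½·ln(1.7778) = 0.2877.
n = ((z_{α} + z_β)/C)² + 3.
(2.326 + 1.645) / 0.2877 = 3.971 / 0.2877 = 13.803.
n = 13.803² + 3 = 190.51 + 3 = 193.5.
Round up.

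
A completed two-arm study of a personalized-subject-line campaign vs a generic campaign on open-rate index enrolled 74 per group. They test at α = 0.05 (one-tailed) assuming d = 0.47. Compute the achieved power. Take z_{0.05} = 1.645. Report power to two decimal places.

For two equal groups, power = Φ(d·√(n/2) − z_{α}).
d·√(n/2) = 0.47 × √(74/2) = 0.47 × 6.083 = 2.859.
z_β = 2.859 − 1.645 = 1.214.
Power = Φ(1.214) = 0.888.

power ≈ 0.89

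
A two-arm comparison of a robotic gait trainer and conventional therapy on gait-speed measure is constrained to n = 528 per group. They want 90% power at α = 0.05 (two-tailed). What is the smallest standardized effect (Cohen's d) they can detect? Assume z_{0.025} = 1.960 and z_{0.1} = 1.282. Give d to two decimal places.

d_min ≈ 0.20

For two independent groups of n = 528 each: d_min = (z_{α/2} + z_β)·√(2/n).
z-sum = 1.960 + 1.282 = 3.242.
d_min = 3.242 × √(2/528) = 3.242 × 0.0615 = 0.200.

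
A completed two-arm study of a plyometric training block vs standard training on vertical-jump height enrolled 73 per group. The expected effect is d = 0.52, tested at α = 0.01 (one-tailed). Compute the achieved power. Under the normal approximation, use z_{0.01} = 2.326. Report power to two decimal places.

For two equal groups, power = Φ(d·√(n/2) − z_{α}).
d·√(n/2) = 0.52 × √(73/2) = 0.52 × 6.042 = 3.142.
z_β = 3.142 − 2.326 = 0.816.
Power = Φ(0.816) = 0.793.

power ≈ 0.79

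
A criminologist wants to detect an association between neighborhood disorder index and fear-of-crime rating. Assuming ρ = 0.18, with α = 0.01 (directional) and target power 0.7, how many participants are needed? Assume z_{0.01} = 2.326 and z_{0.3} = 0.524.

Fisher's z: C = ½·ln((1+r)/(1−r)) = ½·ln(1.4390) = 0.1820.
n = ((z_{α} + z_β)/C)² + 3.
(2.326 + 0.524) / 0.1820 = 2.850 / 0.1820 = 15.659.
n = 15.659² + 3 = 245.21 + 3 = 248.2.
Round up.

n = 249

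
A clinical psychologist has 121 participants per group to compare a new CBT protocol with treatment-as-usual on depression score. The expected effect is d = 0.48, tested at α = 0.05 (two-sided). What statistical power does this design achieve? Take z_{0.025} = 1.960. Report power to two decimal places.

power ≈ 0.96

For two equal groups, power = Φ(d·√(n/2) − z_{α/2}).
d·√(n/2) = 0.48 × √(121/2) = 0.48 × 7.778 = 3.734.
z_β = 3.734 − 1.960 = 1.774.
Power = Φ(1.774) = 0.962.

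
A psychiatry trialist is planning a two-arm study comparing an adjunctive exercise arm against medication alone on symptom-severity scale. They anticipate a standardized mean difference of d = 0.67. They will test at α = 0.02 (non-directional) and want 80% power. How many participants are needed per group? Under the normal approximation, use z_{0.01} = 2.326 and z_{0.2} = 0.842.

For two independent groups with equal n: n = 2·((z_{α/2} + z_β) / d)².
z_{α/2} + z_β = 2.326 + 0.842 = 3.168.
n = 2 × (3.168 / 0.67)² = 2 × 4.728² = 2 × 22.36 = 44.7.
Round up to the next whole participant.

n = 45 per group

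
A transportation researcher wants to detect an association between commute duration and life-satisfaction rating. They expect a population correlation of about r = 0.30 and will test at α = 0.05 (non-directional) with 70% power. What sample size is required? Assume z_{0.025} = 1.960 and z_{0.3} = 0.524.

n = 68

Fisher's z: C = ½·ln((1+r)/(1−r)) = ½·ln(1.8571) = 0.3095.
n = ((z_{α/2} + z_β)/C)² + 3.
(1.960 + 0.524) / 0.3095 = 2.484 / 0.3095 = 8.026.
n = 8.026² + 3 = 64.41 + 3 = 67.4.
Round up.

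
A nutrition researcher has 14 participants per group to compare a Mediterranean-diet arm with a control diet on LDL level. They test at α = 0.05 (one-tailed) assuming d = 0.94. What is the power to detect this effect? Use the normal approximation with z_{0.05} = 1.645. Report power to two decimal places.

power ≈ 0.80

For two equal groups, power = Φ(d·√(n/2) − z_{α}).
d·√(n/2) = 0.94 × √(14/2) = 0.94 × 2.646 = 2.487.
z_β = 2.487 − 1.645 = 0.842.
Power = Φ(0.842) = 0.800.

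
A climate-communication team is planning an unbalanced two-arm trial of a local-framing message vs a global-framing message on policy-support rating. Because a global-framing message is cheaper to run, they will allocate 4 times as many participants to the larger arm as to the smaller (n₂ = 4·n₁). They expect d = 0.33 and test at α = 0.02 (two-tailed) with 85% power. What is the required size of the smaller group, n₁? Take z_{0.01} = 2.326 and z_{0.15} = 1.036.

With allocation ratio k = n₂/n₁ = 4, Var(x̄₁−x̄₂) = σ²(1/n₁ + 1/(k·n₁)) = σ²·(k+1)/(k·n₁).
So n₁ = (1 + 1/k)·((z_{α/2} + z_β)/d)² = 1.250 × (3.362/0.33)².
n₁ = 1.250 × 103.79 = 129.7.
Round up: n₁ = 130, giving n₂ = 4 × 130 = 520.

n₁ = 130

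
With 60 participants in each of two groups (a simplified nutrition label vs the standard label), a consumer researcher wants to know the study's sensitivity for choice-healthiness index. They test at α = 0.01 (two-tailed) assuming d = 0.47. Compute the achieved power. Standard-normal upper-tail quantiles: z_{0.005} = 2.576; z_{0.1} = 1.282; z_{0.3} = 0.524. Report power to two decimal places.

power ≈ 0.50

For two equal groups, power = Φ(d·√(n/2) − z_{α/2}).
d·√(n/2) = 0.47 × √(60/2) = 0.47 × 5.477 = 2.574.
z_β = 2.574 − 2.576 = -0.002.
Power = Φ(-0.002) = 0.499.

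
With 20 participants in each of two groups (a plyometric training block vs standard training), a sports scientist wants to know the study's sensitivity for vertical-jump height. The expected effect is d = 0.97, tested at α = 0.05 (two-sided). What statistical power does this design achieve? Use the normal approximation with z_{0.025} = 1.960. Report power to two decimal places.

For two equal groups, power = Φ(d·√(n/2) − z_{α/2}).
d·√(n/2) = 0.97 × √(20/2) = 0.97 × 3.162 = 3.067.
z_β = 3.067 − 1.960 = 1.107.
Power = Φ(1.107) = 0.866.

power ≈ 0.87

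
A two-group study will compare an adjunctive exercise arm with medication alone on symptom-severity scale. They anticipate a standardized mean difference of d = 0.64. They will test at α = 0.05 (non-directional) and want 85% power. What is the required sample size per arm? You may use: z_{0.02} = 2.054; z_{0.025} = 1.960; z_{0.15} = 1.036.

n = 44 per group

For two independent groups with equal n: n = 2·((z_{α/2} + z_β) / d)².
z_{α/2} + z_β = 1.960 + 1.036 = 2.996.
n = 2 × (2.996 / 0.64)² = 2 × 4.681² = 2 × 21.91 = 43.8.
Round up to the next whole participant.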